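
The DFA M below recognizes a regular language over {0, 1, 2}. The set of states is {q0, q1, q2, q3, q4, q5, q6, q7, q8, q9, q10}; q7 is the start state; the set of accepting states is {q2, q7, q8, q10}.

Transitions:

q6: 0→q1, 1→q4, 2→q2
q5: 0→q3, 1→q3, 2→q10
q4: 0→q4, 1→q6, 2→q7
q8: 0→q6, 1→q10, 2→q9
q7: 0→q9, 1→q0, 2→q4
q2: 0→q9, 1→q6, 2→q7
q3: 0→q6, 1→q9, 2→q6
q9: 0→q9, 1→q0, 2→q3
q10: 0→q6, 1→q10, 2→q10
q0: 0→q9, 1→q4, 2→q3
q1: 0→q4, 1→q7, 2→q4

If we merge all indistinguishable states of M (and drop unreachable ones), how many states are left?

First remove the unreachable states {q5,q8,q10}; 8 states remain.
Start with accepting vs non-accepting: {q2,q7} | {q0,q1,q3,q4,q6,q9}.
Split {q2,q7} by δ(·,2) → {q2} and {q7}.
Split {q0,q1,q3,q4,q6,q9} by δ(·,1) → {q0,q3,q4,q6,q9} and {q1}.
On input 0, block {q0,q3,q4,q6,q9} splits into {q0,q3,q4,q9} and {q6}.
On input 0, block {q0,q3,q4,q9} splits into {q0,q4,q9} and {q3}.
Split {q0,q4,q9} by δ(·,1) → {q0,q9} and {q4}.
On input 1, block {q0,q9} splits into {q0} and {q9}.
Stable partition: {q2} | {q0} | {q7} | {q1} | {q6} | {q3} | {q4} | {q9} — 8 equivalence classes.

8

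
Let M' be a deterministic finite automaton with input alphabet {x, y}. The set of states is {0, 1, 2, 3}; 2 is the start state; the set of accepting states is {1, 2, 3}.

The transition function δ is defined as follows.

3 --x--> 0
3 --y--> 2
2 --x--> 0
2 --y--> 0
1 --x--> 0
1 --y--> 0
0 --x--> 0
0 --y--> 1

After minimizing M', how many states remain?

2

First remove the unreachable states {3}; 3 states remain.
Start with accepting vs non-accepting: {1,2} | {0}.
The partition is now stable with 2 blocks: {1,2} | {0}.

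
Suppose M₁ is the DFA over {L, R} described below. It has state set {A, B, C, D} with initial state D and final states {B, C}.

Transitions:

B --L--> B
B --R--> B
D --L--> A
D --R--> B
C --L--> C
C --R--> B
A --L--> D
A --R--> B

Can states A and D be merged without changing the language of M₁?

Yes

States {C} cannot be reached from the start state, so discard them.
Start with accepting vs non-accepting: {B} | {A,D}.
The partition is now stable with 2 blocks: {B} | {A,D}.
A and D lie in the same block of the stable partition, so they are equivalent — no string distinguishes them.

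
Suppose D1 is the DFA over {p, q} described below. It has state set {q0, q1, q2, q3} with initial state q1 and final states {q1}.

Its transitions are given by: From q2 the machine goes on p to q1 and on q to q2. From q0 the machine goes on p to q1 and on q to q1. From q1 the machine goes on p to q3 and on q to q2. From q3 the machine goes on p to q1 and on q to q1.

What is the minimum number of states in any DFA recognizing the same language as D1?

States {q0} cannot be reached from the start state, so discard them.
Initial partition by acceptance: {q1} | {q2,q3}.
Split {q2,q3} by δ(·,q) → {q2} and {q3}.
Stable partition: {q1} | {q2} | {q3} — 3 equivalence classes.

3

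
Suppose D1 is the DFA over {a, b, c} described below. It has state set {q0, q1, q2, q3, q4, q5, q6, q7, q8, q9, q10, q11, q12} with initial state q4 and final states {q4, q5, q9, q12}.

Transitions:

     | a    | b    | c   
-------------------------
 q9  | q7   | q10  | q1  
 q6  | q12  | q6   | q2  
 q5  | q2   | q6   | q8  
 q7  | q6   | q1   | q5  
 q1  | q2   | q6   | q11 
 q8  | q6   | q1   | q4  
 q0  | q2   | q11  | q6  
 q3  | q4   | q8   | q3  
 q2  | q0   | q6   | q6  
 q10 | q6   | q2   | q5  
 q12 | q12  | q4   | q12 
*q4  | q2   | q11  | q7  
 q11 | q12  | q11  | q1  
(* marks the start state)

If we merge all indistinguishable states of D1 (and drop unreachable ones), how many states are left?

First remove the unreachable states {q3,q9,q10}; 10 states remain.
P0 = {q4,q5,q12} | {q0,q1,q2,q6,q7,q8,q11}.
Split {q4,q5,q12} by δ(·,a) → {q4,q5} and {q12}.
Split {q0,q1,q2,q6,q7,q8,q11} by δ(·,a) → {q0,q1,q2,q7,q8} and {q6,q11}.
Refine {q0,q1,q2,q7,q8} on symbol a: members go to different blocks, giving {q0,q1,q2} and {q7,q8}.
Stable partition: {q4,q5} | {q0,q1,q2} | {q12} | {q6,q11} | {q7,q8} — 5 equivalence classes.

5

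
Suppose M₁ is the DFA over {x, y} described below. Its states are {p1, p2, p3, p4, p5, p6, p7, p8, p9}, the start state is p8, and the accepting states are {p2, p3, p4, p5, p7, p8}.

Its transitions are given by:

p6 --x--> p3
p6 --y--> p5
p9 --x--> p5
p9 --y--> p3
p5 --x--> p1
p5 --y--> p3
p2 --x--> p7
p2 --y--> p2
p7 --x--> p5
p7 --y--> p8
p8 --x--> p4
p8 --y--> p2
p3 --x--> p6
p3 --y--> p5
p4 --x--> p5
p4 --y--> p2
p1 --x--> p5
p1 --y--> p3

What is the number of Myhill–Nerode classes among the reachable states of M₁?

4

Reachable states from the start: {p1,p2,p3,p4,p5,p6,p7,p8}. Unreachable: {p9} — drop them.
Start with accepting vs non-accepting: {p2,p3,p4,p5,p7,p8} | {p1,p6}.
On input x, block {p2,p3,p4,p5,p7,p8} splits into {p2,p4,p7,p8} and {p3,p5}.
Split {p2,p4,p7,p8} by δ(·,x) → {p2,p8} and {p4,p7}.
Stable partition: {p2,p8} | {p1,p6} | {p3,p5} | {p4,p7} — 4 equivalence classes.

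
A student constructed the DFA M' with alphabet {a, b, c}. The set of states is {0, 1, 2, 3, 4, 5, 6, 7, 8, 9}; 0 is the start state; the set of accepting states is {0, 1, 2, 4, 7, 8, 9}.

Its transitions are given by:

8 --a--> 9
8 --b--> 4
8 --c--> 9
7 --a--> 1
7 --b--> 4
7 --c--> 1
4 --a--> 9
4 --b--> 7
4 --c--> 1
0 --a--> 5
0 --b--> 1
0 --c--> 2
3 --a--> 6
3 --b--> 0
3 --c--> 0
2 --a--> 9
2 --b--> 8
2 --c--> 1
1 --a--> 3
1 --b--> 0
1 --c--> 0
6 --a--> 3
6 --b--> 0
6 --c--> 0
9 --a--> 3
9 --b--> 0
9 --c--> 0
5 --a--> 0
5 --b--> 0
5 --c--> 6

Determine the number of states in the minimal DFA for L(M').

5

Every state is reachable, so we keep all 10.
Initial partition by acceptance: {0,1,2,4,7,8,9} | {3,5,6}.
On input a, block {0,1,2,4,7,8,9} splits into {2,4,7,8} and {0,1,9}.
On input a, block {3,5,6} splits into {3,6} and {5}.
Refine {0,1,9} on symbol a: members go to different blocks, giving {1,9} and {0}.
The partition is now stable with 5 blocks: {2,4,7,8} | {3,6} | {1,9} | {5} | {0}.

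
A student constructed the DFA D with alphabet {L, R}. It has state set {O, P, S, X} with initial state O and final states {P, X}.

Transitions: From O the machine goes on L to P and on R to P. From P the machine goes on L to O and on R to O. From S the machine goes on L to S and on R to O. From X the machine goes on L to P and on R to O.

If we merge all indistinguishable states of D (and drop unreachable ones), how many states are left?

First remove the unreachable states {S,X}; 2 states remain.
Initial partition by acceptance: {P} | {O}.
No further refinement is possible. Final partition (2 blocks): {P} | {O}.

2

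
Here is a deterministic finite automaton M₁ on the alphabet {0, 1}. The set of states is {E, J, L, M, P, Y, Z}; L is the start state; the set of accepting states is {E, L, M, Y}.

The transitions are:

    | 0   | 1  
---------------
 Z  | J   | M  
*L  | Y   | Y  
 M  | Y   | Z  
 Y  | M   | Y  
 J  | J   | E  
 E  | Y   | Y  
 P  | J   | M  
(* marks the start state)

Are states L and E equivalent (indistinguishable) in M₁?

Reachable states from the start: {E,J,L,M,Y,Z}. Unreachable: {P} — drop them.
Initial partition by acceptance: {E,L,M,Y} | {J,Z}.
On input 1, block {E,L,M,Y} splits into {E,L,Y} and {M}.
Refine {E,L,Y} on symbol 0: members go to different blocks, giving {E,L} and {Y}.
Split {J,Z} by δ(·,1) → {Z} and {J}.
The partition is now stable with 5 blocks: {E,L} | {Z} | {M} | {Y} | {J}.
L and E lie in the same block of the stable partition, so they are equivalent — no string distinguishes them.

Yes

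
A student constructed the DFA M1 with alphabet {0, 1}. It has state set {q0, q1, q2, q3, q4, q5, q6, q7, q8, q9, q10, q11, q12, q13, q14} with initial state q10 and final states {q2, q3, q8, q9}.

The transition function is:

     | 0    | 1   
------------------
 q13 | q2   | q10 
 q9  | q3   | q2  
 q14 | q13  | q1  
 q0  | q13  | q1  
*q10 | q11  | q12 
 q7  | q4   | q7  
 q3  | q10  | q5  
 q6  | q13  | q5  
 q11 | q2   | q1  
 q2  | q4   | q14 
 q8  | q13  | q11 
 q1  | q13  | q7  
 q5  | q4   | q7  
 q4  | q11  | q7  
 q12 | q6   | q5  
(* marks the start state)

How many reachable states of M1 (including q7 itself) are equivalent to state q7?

First remove the unreachable states {q0,q3,q8,q9}; 11 states remain.
Start with accepting vs non-accepting: {q2} | {q1,q4,q5,q6,q7,q10,q11,q12,q13,q14}.
On input 0, block {q1,q4,q5,q6,q7,q10,q11,q12,q13,q14} splits into {q1,q4,q5,q6,q7,q10,q12,q14} and {q11,q13}.
Split {q1,q4,q5,q6,q7,q10,q12,q14} by δ(·,0) → {q1,q4,q6,q10,q14} and {q5,q7,q12}.
Refine {q1,q4,q6,q10,q14} on symbol 1: members go to different blocks, giving {q1,q4,q6,q10} and {q14}.
No further refinement is possible. Final partition (5 blocks): {q2} | {q1,q4,q6,q10} | {q11,q13} | {q5,q7,q12} | {q14}.
State q7 belongs to the block {q5,q7,q12}, which has 3 states.

3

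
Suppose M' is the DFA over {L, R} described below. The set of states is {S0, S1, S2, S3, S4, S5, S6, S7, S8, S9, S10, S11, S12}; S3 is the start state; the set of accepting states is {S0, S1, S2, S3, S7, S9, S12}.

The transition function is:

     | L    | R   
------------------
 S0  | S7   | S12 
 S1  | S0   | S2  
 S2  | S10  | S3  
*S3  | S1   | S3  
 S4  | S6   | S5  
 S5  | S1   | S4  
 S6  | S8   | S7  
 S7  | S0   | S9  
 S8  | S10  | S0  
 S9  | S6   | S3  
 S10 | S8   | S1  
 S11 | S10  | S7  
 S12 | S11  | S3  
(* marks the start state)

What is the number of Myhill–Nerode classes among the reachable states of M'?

4

First remove the unreachable states {S4,S5}; 11 states remain.
Start with accepting vs non-accepting: {S0,S1,S2,S3,S7,S9,S12} | {S6,S8,S10,S11}.
Refine {S0,S1,S2,S3,S7,S9,S12} on symbol L: members go to different blocks, giving {S0,S1,S3,S7} and {S2,S9,S12}.
On input R, block {S0,S1,S3,S7} splits into {S0,S1,S7} and {S3}.
Stable partition: {S0,S1,S7} | {S6,S8,S10,S11} | {S2,S9,S12} | {S3} — 4 equivalence classes.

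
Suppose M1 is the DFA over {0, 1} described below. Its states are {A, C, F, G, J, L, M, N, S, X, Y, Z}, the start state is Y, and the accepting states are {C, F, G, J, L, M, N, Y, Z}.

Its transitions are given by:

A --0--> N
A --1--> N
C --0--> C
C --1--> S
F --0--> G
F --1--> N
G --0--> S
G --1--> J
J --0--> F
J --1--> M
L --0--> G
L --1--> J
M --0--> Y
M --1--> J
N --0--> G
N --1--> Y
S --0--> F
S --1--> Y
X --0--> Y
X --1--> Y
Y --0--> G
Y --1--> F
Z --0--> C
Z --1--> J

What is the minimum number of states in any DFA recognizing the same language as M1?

4

Reachable states from the start: {F,G,J,M,N,S,Y}. Unreachable: {A,C,L,X,Z} — drop them.
Initial partition by acceptance: {F,G,J,M,N,Y} | {S}.
Split {F,G,J,M,N,Y} by δ(·,0) → {F,J,M,N,Y} and {G}.
Refine {F,J,M,N,Y} on symbol 0: members go to different blocks, giving {F,N,Y} and {J,M}.
No further refinement is possible. Final partition (4 blocks): {F,N,Y} | {S} | {G} | {J,M}.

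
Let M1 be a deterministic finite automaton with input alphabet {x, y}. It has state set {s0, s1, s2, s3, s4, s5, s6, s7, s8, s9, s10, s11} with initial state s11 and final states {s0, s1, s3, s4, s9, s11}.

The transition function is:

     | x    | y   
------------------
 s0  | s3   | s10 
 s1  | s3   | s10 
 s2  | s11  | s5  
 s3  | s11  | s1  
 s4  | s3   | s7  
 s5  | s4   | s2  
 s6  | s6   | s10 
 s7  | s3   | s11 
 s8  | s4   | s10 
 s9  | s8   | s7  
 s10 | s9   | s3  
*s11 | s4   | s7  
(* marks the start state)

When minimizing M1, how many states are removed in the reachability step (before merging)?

Starting at s11 and following transitions, the reachable set is {s1, s3, s4, s7, s8, s9, s10, s11}. That leaves s0, s2, s5, s6 unreachable — 4 in total.

4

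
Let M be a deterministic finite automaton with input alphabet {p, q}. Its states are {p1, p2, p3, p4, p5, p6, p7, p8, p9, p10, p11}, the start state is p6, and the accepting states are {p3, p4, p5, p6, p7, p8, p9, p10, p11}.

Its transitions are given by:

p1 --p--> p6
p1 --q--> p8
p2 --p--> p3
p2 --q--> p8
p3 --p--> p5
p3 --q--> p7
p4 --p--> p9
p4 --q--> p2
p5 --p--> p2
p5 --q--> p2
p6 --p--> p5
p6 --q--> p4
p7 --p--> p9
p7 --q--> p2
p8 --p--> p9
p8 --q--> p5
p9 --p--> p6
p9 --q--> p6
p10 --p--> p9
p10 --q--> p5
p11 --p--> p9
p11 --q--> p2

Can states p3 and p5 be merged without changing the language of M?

No

States {p1,p10,p11} cannot be reached from the start state, so discard them.
P0 = {p3,p4,p5,p6,p7,p8,p9} | {p2}.
On input p, block {p3,p4,p5,p6,p7,p8,p9} splits into {p3,p4,p6,p7,p8,p9} and {p5}.
Refine {p3,p4,p6,p7,p8,p9} on symbol p: members go to different blocks, giving {p4,p7,p8,p9} and {p3,p6}.
Refine {p4,p7,p8,p9} on symbol p: members go to different blocks, giving {p4,p7,p8} and {p9}.
Refine {p4,p7,p8} on symbol q: members go to different blocks, giving {p4,p7} and {p8}.
The partition is now stable with 6 blocks: {p4,p7} | {p2} | {p5} | {p3,p6} | {p9} | {p8}.
p3 and p5 end up in different blocks, so they are distinguishable. For instance, the string 'p' is accepted from only p3.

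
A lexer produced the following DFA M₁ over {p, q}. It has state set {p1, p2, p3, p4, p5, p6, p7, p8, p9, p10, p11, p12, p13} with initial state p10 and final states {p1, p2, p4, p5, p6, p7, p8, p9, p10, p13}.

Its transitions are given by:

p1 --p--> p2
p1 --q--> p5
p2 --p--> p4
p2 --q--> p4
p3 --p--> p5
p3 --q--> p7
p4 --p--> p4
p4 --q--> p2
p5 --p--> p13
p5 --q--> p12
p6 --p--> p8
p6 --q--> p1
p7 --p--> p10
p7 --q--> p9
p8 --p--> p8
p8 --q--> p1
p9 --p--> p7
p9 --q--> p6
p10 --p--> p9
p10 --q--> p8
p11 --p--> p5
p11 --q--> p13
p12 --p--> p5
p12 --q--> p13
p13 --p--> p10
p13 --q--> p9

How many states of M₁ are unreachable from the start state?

Starting at p10 and following transitions, the reachable set is {p1, p2, p4, p5, p6, p7, p8, p9, p10, p12, p13}. That leaves p3, p11 unreachable — 2 in total.

2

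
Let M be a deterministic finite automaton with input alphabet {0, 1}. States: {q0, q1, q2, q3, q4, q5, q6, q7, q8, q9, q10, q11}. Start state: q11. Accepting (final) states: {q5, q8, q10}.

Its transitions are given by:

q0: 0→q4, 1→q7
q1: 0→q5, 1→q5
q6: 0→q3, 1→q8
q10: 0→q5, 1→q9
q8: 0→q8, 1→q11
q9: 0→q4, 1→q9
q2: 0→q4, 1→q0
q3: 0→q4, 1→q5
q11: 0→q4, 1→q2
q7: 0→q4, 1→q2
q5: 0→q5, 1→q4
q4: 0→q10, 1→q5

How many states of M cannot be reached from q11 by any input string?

Starting at q11 and following transitions, the reachable set is {q0, q2, q4, q5, q7, q9, q10, q11}. That leaves q1, q3, q6, q8 unreachable — 4 in total.

4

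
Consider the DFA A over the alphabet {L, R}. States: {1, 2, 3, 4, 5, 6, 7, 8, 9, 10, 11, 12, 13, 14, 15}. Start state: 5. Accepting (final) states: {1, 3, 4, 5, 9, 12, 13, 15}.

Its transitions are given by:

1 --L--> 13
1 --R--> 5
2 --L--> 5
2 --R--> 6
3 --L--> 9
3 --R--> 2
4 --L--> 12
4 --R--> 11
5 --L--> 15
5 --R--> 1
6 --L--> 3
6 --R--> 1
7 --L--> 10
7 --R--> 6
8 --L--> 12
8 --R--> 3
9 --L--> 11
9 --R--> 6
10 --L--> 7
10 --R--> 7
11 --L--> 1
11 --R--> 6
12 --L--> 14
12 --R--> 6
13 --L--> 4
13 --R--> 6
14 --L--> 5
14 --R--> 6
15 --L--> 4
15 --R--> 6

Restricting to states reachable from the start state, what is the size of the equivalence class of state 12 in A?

2

First remove the unreachable states {7,8,10}; 12 states remain.
Start with accepting vs non-accepting: {1,3,4,5,9,12,13,15} | {2,6,11,14}.
Split {1,3,4,5,9,12,13,15} by δ(·,L) → {1,3,4,5,13,15} and {9,12}.
On input L, block {1,3,4,5,13,15} splits into {1,5,13,15} and {3,4}.
On input L, block {1,5,13,15} splits into {1,5} and {13,15}.
Split {2,6,11,14} by δ(·,L) → {2,11,14} and {6}.
The partition is now stable with 6 blocks: {1,5} | {2,11,14} | {9,12} | {3,4} | {13,15} | {6}.
The equivalence class containing 12 is {9,12}, of size 2.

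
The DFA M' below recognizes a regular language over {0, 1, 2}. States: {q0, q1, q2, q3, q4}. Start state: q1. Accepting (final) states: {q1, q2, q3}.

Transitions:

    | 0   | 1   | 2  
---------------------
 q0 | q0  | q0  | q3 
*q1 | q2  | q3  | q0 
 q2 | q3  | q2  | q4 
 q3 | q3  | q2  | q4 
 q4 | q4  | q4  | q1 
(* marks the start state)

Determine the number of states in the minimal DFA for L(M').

2

P0 = {q1,q2,q3} | {q0,q4}.
Stable partition: {q1,q2,q3} | {q0,q4} — 2 equivalence classes.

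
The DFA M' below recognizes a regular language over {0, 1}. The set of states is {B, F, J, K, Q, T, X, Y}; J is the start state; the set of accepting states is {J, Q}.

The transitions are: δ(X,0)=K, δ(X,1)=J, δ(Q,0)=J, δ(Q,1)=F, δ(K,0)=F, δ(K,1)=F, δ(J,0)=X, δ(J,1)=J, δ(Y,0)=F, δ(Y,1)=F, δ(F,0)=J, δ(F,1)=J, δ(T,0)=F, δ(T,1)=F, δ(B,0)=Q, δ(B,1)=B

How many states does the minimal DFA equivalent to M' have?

4

Reachable states from the start: {F,J,K,X}. Unreachable: {B,Q,T,Y} — drop them.
Start with accepting vs non-accepting: {J} | {F,K,X}.
On input 0, block {F,K,X} splits into {K,X} and {F}.
Refine {K,X} on symbol 0: members go to different blocks, giving {X} and {K}.
The partition is now stable with 4 blocks: {J} | {X} | {F} | {K}.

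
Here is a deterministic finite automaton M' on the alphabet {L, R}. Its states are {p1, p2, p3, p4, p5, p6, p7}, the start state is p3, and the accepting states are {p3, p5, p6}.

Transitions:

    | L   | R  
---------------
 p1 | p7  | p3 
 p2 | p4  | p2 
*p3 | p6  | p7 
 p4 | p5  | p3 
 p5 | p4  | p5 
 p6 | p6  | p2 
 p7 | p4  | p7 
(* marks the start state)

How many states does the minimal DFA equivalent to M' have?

States {p1} cannot be reached from the start state, so discard them.
Start with accepting vs non-accepting: {p3,p5,p6} | {p2,p4,p7}.
Refine {p3,p5,p6} on symbol L: members go to different blocks, giving {p3,p6} and {p5}.
Split {p2,p4,p7} by δ(·,L) → {p2,p7} and {p4}.
Stable partition: {p3,p6} | {p2,p7} | {p5} | {p4} — 4 equivalence classes.

4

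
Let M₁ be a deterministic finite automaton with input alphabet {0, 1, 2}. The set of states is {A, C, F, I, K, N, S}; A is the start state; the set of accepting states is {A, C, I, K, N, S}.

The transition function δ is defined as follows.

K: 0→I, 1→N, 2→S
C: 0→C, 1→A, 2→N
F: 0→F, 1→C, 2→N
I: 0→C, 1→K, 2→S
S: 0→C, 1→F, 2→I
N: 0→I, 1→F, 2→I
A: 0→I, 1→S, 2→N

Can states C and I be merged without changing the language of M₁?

Every state is reachable, so we keep all 7.
Initial partition by acceptance: {A,C,I,K,N,S} | {F}.
On input 1, block {A,C,I,K,N,S} splits into {A,C,I,K} and {N,S}.
On input 1, block {A,C,I,K} splits into {C,I} and {A,K}.
Stable partition: {C,I} | {F} | {N,S} | {A,K} — 4 equivalence classes.
C and I lie in the same block of the stable partition, so they are equivalent — no string distinguishes them.

Yes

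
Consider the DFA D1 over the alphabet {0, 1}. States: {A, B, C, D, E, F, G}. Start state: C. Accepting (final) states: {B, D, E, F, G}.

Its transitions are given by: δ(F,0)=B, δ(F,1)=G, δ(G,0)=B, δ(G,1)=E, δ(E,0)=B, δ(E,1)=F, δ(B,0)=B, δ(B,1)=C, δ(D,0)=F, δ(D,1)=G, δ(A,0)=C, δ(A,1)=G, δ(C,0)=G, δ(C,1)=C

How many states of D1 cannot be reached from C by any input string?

No path from C leads to A, D; the other 5 states are all reachable.

2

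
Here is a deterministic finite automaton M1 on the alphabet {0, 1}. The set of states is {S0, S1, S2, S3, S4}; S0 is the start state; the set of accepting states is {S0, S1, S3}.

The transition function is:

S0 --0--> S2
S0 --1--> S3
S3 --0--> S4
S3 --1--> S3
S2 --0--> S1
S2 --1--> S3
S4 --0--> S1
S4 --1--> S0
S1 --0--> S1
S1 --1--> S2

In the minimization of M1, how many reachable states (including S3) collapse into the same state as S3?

Initial partition by acceptance: {S0,S1,S3} | {S2,S4}.
Split {S0,S1,S3} by δ(·,0) → {S0,S3} and {S1}.
No further refinement is possible. Final partition (3 blocks): {S0,S3} | {S2,S4} | {S1}.
State S3 belongs to the block {S0,S3}, which has 2 states.

2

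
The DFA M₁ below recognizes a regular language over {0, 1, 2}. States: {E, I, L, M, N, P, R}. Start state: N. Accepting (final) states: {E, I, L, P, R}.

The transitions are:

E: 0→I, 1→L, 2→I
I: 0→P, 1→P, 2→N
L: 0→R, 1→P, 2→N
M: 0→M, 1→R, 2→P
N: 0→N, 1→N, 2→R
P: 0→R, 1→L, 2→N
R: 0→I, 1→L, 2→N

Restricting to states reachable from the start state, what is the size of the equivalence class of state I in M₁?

4

States {E,M} cannot be reached from the start state, so discard them.
P0 = {I,L,P,R} | {N}.
The partition is now stable with 2 blocks: {I,L,P,R} | {N}.
State I belongs to the block {I,L,P,R}, which has 4 states.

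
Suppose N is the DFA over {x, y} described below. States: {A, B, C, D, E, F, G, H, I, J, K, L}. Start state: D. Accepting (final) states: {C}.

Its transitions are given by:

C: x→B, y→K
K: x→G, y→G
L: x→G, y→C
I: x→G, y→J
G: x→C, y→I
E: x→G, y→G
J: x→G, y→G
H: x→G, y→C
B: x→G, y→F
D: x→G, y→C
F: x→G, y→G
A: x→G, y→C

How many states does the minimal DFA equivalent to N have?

First remove the unreachable states {A,E,H,L}; 8 states remain.
Initial partition by acceptance: {C} | {B,D,F,G,I,J,K}.
On input x, block {B,D,F,G,I,J,K} splits into {B,D,F,I,J,K} and {G}.
Split {B,D,F,I,J,K} by δ(·,y) → {F,J,K} and {B,I} and {D}.
No further refinement is possible. Final partition (5 blocks): {C} | {F,J,K} | {G} | {B,I} | {D}.

5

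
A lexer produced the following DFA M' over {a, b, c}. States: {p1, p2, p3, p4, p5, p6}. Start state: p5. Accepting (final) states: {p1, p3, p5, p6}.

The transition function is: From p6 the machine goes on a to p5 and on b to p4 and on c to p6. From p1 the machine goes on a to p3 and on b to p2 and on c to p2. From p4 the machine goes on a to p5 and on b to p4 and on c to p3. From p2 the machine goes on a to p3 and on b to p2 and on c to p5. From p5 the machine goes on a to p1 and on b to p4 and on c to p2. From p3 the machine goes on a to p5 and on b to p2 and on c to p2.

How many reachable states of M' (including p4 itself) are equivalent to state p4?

2

States {p6} cannot be reached from the start state, so discard them.
P0 = {p1,p3,p5} | {p2,p4}.
Stable partition: {p1,p3,p5} | {p2,p4} — 2 equivalence classes.
State p4 belongs to the block {p2,p4}, which has 2 states.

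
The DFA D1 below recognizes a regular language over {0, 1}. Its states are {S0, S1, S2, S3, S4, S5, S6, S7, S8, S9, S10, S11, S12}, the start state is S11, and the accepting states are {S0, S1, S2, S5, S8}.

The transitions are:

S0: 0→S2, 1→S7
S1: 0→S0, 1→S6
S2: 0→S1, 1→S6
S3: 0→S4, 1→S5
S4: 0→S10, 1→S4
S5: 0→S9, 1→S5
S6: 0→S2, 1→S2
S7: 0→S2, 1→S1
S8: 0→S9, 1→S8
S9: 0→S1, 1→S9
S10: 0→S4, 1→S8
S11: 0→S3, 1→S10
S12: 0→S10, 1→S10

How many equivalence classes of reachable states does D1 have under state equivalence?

Reachable states from the start: {S0,S1,S2,S3,S4,S5,S6,S7,S8,S9,S10,S11}. Unreachable: {S12} — drop them.
Start with accepting vs non-accepting: {S0,S1,S2,S5,S8} | {S3,S4,S6,S7,S9,S10,S11}.
On input 0, block {S0,S1,S2,S5,S8} splits into {S0,S1,S2} and {S5,S8}.
On input 0, block {S3,S4,S6,S7,S9,S10,S11} splits into {S3,S4,S10,S11} and {S6,S7,S9}.
Split {S3,S4,S10,S11} by δ(·,1) → {S3,S10} and {S4,S11}.
On input 1, block {S6,S7,S9} splits into {S6,S7} and {S9}.
On input 1, block {S4,S11} splits into {S4} and {S11}.
No further refinement is possible. Final partition (7 blocks): {S0,S1,S2} | {S3,S10} | {S5,S8} | {S6,S7} | {S4} | {S9} | {S11}.

7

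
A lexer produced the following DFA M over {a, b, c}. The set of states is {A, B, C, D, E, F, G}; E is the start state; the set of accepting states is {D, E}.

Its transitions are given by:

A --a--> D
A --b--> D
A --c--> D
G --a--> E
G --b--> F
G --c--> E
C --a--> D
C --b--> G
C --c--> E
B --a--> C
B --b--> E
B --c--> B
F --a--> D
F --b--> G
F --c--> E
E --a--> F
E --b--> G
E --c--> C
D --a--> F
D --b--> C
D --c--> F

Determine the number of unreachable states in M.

2

BFS from E reaches {C, D, E, F, G}; the 2 state(s) A, B are never visited.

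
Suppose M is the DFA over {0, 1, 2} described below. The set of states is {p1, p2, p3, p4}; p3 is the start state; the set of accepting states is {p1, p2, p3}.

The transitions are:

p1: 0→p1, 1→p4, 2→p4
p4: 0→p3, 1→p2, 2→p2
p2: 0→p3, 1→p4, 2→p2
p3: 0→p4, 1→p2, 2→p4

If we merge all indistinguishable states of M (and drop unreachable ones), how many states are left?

First remove the unreachable states {p1}; 3 states remain.
Initial partition by acceptance: {p2,p3} | {p4}.
Split {p2,p3} by δ(·,0) → {p2} and {p3}.
No further refinement is possible. Final partition (3 blocks): {p2} | {p4} | {p3}.

3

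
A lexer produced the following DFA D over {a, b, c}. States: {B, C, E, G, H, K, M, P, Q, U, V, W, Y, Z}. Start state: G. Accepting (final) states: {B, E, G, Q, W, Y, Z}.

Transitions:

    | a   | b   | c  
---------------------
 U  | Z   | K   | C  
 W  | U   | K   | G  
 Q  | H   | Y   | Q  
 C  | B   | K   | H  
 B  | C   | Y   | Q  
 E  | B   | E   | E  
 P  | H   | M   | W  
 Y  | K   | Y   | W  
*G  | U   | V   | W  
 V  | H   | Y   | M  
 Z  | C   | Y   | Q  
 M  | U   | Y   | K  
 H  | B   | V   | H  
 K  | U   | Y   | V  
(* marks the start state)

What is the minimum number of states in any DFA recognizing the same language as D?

Reachable states from the start: {B,C,G,H,K,M,Q,U,V,W,Y,Z}. Unreachable: {E,P} — drop them.
Start with accepting vs non-accepting: {B,G,Q,W,Y,Z} | {C,H,K,M,U,V}.
Split {B,G,Q,W,Y,Z} by δ(·,b) → {B,Q,Y,Z} and {G,W}.
On input c, block {B,Q,Y,Z} splits into {B,Q,Z} and {Y}.
Split {C,H,K,M,U,V} by δ(·,a) → {C,H,U} and {K,M,V}.
Stable partition: {B,Q,Z} | {C,H,U} | {G,W} | {Y} | {K,M,V} — 5 equivalence classes.

5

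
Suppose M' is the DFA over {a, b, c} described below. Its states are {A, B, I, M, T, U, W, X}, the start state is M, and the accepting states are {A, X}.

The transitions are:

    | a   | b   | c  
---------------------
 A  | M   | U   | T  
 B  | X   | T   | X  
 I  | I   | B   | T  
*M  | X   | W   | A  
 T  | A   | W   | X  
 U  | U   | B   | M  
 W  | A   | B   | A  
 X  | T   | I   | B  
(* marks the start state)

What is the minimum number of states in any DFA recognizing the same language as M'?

Every state is reachable, so we keep all 8.
Initial partition by acceptance: {A,X} | {B,I,M,T,U,W}.
On input a, block {B,I,M,T,U,W} splits into {B,M,T,W} and {I,U}.
The partition is now stable with 3 blocks: {A,X} | {B,M,T,W} | {I,U}.

3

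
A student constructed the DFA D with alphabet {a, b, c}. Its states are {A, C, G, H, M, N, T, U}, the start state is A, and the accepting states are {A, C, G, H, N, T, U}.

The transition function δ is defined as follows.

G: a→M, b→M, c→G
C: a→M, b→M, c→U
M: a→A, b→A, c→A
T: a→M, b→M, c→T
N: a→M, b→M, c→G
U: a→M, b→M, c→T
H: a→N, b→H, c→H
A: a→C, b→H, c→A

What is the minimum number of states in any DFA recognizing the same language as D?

3

All states are reachable from the start state.
Start with accepting vs non-accepting: {A,C,G,H,N,T,U} | {M}.
Refine {A,C,G,H,N,T,U} on symbol a: members go to different blocks, giving {C,G,N,T,U} and {A,H}.
No further refinement is possible. Final partition (3 blocks): {C,G,N,T,U} | {M} | {A,H}.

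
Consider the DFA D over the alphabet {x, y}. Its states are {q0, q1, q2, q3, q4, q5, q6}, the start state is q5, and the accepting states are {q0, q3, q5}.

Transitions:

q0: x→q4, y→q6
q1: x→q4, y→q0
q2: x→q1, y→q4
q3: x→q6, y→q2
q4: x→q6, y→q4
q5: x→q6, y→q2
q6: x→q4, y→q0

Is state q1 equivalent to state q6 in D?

Yes

States {q3} cannot be reached from the start state, so discard them.
P0 = {q0,q5} | {q1,q2,q4,q6}.
Split {q1,q2,q4,q6} by δ(·,y) → {q1,q6} and {q2,q4}.
Refine {q0,q5} on symbol x: members go to different blocks, giving {q0} and {q5}.
The partition is now stable with 4 blocks: {q0} | {q1,q6} | {q2,q4} | {q5}.
q1 and q6 lie in the same block of the stable partition, so they are equivalent — no string distinguishes them.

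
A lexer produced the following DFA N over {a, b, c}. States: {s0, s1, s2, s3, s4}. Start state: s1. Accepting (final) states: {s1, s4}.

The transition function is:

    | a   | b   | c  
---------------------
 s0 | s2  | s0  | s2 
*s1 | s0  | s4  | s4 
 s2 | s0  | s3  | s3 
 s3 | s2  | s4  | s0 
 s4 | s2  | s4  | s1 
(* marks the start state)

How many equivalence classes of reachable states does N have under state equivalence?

Initial partition by acceptance: {s1,s4} | {s0,s2,s3}.
Split {s0,s2,s3} by δ(·,b) → {s0,s2} and {s3}.
Refine {s0,s2} on symbol b: members go to different blocks, giving {s0} and {s2}.
On input a, block {s1,s4} splits into {s1} and {s4}.
No further refinement is possible. Final partition (5 blocks): {s1} | {s0} | {s3} | {s2} | {s4}.

5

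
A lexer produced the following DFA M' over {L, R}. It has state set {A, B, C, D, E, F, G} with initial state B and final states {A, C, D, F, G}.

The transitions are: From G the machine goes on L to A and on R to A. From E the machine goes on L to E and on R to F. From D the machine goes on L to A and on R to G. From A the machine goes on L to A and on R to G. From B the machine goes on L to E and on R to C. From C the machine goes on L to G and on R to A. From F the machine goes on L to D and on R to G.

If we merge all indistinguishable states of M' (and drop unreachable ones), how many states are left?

Start with accepting vs non-accepting: {A,C,D,F,G} | {B,E}.
The partition is now stable with 2 blocks: {A,C,D,F,G} | {B,E}.

2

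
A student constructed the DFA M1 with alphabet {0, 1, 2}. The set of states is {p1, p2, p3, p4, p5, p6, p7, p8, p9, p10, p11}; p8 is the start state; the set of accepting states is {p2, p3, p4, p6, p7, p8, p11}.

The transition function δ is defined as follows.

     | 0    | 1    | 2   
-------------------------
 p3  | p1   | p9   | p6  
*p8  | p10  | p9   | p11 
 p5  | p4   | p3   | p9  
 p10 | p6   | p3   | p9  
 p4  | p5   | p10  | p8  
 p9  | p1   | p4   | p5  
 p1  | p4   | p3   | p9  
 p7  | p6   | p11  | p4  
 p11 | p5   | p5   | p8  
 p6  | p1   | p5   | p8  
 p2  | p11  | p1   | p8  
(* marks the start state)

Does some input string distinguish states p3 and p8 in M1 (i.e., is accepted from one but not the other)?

Reachable states from the start: {p1,p3,p4,p5,p6,p8,p9,p10,p11}. Unreachable: {p2,p7} — drop them.
P0 = {p3,p4,p6,p8,p11} | {p1,p5,p9,p10}.
Refine {p1,p5,p9,p10} on symbol 0: members go to different blocks, giving {p1,p5,p10} and {p9}.
On input 1, block {p3,p4,p6,p8,p11} splits into {p4,p6,p11} and {p3,p8}.
No further refinement is possible. Final partition (4 blocks): {p4,p6,p11} | {p1,p5,p10} | {p9} | {p3,p8}.
p3 and p8 lie in the same block of the stable partition, so they are equivalent — no string distinguishes them.

No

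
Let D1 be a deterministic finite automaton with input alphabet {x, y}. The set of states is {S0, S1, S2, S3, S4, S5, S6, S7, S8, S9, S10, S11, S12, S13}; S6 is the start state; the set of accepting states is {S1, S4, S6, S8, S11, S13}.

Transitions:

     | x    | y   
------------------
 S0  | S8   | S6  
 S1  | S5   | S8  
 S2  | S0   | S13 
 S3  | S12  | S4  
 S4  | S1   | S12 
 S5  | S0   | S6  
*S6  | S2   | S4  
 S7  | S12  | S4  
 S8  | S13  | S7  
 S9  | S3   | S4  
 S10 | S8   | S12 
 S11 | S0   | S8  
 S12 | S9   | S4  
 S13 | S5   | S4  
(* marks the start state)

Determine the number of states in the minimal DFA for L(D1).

5

First remove the unreachable states {S10,S11}; 12 states remain.
Initial partition by acceptance: {S1,S4,S6,S8,S13} | {S0,S2,S3,S5,S7,S9,S12}.
Split {S1,S4,S6,S8,S13} by δ(·,x) → {S1,S6,S13} and {S4,S8}.
Split {S0,S2,S3,S5,S7,S9,S12} by δ(·,x) → {S2,S3,S5,S7,S9,S12} and {S0}.
Refine {S2,S3,S5,S7,S9,S12} on symbol x: members go to different blocks, giving {S3,S7,S9,S12} and {S2,S5}.
The partition is now stable with 5 blocks: {S1,S6,S13} | {S3,S7,S9,S12} | {S4,S8} | {S0} | {S2,S5}.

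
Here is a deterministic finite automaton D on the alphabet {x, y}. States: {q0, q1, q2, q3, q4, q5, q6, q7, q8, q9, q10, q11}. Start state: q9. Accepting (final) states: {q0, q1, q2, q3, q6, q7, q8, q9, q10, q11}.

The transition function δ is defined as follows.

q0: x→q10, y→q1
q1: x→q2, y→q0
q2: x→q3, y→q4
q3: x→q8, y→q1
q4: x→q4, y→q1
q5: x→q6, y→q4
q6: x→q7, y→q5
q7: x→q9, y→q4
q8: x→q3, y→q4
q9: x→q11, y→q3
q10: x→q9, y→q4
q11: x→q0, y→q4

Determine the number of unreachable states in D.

BFS from q9 reaches {q0, q1, q2, q3, q4, q8, q9, q10, q11}; the 3 state(s) q5, q6, q7 are never visited.

3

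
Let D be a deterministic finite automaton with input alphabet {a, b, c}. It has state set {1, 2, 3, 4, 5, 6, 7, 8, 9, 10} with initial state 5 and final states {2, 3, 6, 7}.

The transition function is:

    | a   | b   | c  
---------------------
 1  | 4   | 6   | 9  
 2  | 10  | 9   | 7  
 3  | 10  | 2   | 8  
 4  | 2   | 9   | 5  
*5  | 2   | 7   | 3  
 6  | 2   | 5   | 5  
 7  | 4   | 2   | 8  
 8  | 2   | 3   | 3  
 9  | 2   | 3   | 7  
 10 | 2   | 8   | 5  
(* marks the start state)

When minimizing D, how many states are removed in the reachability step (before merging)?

2

Starting at 5 and following transitions, the reachable set is {2, 3, 4, 5, 7, 8, 9, 10}. That leaves 1, 6 unreachable — 2 in total.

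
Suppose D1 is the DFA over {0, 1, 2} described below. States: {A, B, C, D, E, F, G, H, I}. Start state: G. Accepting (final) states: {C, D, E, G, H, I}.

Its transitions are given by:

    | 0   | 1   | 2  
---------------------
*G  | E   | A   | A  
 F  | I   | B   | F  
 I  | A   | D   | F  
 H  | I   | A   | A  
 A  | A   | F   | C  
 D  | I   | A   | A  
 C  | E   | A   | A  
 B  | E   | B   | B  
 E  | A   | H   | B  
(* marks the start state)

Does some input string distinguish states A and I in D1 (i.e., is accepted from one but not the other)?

Yes

Every state is reachable, so we keep all 9.
Start with accepting vs non-accepting: {C,D,E,G,H,I} | {A,B,F}.
Refine {C,D,E,G,H,I} on symbol 0: members go to different blocks, giving {C,D,G,H} and {E,I}.
Split {A,B,F} by δ(·,0) → {B,F} and {A}.
The partition is now stable with 4 blocks: {C,D,G,H} | {B,F} | {E,I} | {A}.
A and I end up in different blocks, so they are distinguishable. For instance, the string 'ε' is accepted from only I.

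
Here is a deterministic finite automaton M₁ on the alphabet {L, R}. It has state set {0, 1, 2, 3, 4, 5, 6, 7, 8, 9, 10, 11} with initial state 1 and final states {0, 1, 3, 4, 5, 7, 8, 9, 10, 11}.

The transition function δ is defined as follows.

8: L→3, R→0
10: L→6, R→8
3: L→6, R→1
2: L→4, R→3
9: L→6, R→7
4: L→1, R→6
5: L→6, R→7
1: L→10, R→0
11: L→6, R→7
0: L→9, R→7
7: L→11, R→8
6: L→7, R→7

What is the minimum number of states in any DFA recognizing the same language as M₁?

Reachable states from the start: {0,1,3,6,7,8,9,10,11}. Unreachable: {2,4,5} — drop them.
Initial partition by acceptance: {0,1,3,7,8,9,10,11} | {6}.
Split {0,1,3,7,8,9,10,11} by δ(·,L) → {0,1,7,8} and {3,9,10,11}.
The partition is now stable with 3 blocks: {0,1,7,8} | {6} | {3,9,10,11}.

3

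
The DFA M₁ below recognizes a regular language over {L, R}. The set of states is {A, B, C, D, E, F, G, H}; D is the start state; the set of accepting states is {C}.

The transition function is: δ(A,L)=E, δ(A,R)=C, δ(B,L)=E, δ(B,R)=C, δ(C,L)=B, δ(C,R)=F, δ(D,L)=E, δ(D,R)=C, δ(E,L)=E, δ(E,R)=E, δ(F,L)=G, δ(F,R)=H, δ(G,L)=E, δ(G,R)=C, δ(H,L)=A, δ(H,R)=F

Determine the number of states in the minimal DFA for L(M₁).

4

Every state is reachable, so we keep all 8.
Initial partition by acceptance: {C} | {A,B,D,E,F,G,H}.
Refine {A,B,D,E,F,G,H} on symbol R: members go to different blocks, giving {A,B,D,G} and {E,F,H}.
Split {E,F,H} by δ(·,L) → {F,H} and {E}.
No further refinement is possible. Final partition (4 blocks): {C} | {A,B,D,G} | {F,H} | {E}.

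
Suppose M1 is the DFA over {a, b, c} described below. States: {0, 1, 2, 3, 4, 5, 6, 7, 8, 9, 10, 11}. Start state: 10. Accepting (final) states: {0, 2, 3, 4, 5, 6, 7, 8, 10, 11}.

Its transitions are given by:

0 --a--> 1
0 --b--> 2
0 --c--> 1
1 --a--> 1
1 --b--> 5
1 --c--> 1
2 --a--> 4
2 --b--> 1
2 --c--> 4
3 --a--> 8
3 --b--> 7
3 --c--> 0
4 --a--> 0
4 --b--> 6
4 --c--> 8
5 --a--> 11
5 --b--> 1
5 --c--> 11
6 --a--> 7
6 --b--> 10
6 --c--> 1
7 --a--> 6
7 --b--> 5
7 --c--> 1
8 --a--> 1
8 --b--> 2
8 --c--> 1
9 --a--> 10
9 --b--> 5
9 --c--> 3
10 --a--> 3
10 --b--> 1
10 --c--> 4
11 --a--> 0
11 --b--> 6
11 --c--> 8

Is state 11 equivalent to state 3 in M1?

Yes

First remove the unreachable states {9}; 11 states remain.
Initial partition by acceptance: {0,2,3,4,5,6,7,8,10,11} | {1}.
Split {0,2,3,4,5,6,7,8,10,11} by δ(·,a) → {2,3,4,5,6,7,10,11} and {0,8}.
Split {2,3,4,5,6,7,10,11} by δ(·,a) → {2,5,6,7,10} and {3,4,11}.
Refine {2,5,6,7,10} on symbol a: members go to different blocks, giving {2,5,10} and {6,7}.
No further refinement is possible. Final partition (5 blocks): {2,5,10} | {1} | {0,8} | {3,4,11} | {6,7}.
11 and 3 lie in the same block of the stable partition, so they are equivalent — no string distinguishes them.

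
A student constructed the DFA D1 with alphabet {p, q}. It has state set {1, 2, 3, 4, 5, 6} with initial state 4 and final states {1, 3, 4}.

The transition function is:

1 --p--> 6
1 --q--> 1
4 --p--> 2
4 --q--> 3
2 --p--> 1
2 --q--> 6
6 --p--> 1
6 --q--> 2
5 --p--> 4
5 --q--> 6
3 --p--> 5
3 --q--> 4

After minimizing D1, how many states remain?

All states are reachable from the start state.
Initial partition by acceptance: {1,3,4} | {2,5,6}.
No further refinement is possible. Final partition (2 blocks): {1,3,4} | {2,5,6}.

2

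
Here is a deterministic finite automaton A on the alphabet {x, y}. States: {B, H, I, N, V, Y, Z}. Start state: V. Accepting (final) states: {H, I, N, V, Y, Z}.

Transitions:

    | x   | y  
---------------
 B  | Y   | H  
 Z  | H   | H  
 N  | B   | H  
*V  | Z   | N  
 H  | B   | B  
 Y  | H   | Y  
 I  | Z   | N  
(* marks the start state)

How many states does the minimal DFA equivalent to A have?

6

Reachable states from the start: {B,H,N,V,Y,Z}. Unreachable: {I} — drop them.
P0 = {H,N,V,Y,Z} | {B}.
On input x, block {H,N,V,Y,Z} splits into {V,Y,Z} and {H,N}.
Split {V,Y,Z} by δ(·,x) → {Y,Z} and {V}.
Split {Y,Z} by δ(·,y) → {Z} and {Y}.
Split {H,N} by δ(·,y) → {N} and {H}.
Stable partition: {Z} | {B} | {N} | {V} | {Y} | {H} — 6 equivalence classes.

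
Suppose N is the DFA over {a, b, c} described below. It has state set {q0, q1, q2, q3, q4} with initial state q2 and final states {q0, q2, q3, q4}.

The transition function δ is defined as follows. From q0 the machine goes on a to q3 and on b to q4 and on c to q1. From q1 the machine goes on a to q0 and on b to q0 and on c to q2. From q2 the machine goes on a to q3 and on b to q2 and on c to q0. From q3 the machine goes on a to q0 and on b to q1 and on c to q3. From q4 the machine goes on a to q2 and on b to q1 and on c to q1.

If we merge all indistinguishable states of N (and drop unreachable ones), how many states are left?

5

Every state is reachable, so we keep all 5.
P0 = {q0,q2,q3,q4} | {q1}.
On input b, block {q0,q2,q3,q4} splits into {q0,q2} and {q3,q4}.
Split {q0,q2} by δ(·,b) → {q0} and {q2}.
Refine {q3,q4} on symbol a: members go to different blocks, giving {q3} and {q4}.
No further refinement is possible. Final partition (5 blocks): {q0} | {q1} | {q3} | {q2} | {q4}.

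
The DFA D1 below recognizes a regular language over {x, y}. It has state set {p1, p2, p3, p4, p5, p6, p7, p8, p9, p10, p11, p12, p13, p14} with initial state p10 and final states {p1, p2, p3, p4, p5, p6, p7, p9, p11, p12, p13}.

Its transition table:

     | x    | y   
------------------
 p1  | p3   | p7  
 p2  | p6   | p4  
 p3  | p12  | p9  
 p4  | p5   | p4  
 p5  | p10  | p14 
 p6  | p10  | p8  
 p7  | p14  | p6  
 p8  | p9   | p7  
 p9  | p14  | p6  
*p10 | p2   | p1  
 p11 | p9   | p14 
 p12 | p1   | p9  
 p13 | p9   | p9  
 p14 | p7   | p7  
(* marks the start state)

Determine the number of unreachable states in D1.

No path from p10 leads to p11, p13; the other 12 states are all reachable.

2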